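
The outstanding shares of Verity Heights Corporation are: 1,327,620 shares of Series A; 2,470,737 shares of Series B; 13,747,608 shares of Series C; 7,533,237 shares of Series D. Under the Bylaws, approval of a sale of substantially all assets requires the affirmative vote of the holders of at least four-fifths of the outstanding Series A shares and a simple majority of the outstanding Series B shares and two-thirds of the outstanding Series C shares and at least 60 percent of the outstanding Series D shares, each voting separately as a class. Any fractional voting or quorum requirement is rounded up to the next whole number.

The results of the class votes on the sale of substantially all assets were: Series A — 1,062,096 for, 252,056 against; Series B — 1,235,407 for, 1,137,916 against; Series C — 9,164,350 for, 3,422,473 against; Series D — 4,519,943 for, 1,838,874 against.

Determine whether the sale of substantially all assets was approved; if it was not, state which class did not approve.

Series A: 4/5 of 1327620 = 1062096; 1,062,096 required, 1,062,096 in favor — approved.
Series B: a majority of 2470737 is 1235369; 1,235,369 required, 1,235,407 in favor — approved.
Series C: 2/3 of 13747608 = 9165072; 9,165,072 required, 9,164,350 in favor — not approved.
Series D: 3/5 of 7533237 = 4519942.20, rounded up to 4519943; 4,519,943 required, 4,519,943 in favor — approved.

Not approved — the Series C shares did not give the required vote.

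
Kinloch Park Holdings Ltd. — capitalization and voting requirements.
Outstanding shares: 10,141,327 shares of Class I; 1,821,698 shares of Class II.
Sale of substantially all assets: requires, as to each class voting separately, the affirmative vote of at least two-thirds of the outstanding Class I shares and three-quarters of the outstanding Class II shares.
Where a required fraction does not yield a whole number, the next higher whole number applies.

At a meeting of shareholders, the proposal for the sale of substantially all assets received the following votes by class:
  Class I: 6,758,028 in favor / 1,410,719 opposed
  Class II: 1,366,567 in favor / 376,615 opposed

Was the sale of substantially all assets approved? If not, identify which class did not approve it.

Class I: 2/3 of 10141327 = 6760884.67, rounded up to 6760885; 6,760,885 required, 6,758,028 in favor — not approved.
Class II: 3/4 of 1821698 = 1366273.50, rounded up to 1366274; 1,366,274 required, 1,366,567 in favor — approved.

Not approved — the Class I shares did not give the required vote.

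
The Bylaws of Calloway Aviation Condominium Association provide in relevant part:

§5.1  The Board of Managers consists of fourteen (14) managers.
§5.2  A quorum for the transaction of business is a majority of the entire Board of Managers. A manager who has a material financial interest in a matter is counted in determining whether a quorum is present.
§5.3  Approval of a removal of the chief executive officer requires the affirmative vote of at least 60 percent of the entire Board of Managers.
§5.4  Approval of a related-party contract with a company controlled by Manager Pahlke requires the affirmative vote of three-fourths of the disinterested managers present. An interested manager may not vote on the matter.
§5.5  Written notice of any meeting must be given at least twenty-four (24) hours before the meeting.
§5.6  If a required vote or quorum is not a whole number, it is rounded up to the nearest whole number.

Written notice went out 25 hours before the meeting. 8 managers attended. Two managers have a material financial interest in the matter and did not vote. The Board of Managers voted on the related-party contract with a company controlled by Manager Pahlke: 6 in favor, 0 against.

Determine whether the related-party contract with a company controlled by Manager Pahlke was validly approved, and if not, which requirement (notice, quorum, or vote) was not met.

Valid — all requirements satisfied.

Notice: 25 hours given; 24 required (25 ≥ 24). Satisfied.
Quorum: 8 present (interested managers count toward quorum); quorum is 8. Satisfied.
Vote: the related-party contract with a company controlled by Manager Pahlke requires three-fourths of the disinterested managers present (8 − 2 = 6). 3/4 of 6 = 4.50, rounded up to 5, so 5 affirmative votes are needed; 6 voted in favor. Satisfied.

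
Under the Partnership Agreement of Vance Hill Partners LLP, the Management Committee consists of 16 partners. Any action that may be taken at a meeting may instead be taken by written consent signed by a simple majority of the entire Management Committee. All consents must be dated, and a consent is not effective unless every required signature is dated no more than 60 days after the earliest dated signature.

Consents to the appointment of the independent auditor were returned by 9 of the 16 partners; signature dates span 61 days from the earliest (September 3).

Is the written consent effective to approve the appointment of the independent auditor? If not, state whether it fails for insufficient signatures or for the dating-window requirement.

Not effective — dating-window requirement not satisfied.

Signatures required: a simple majority of 16 — a majority of 16 is 9, so 9 needed; 9 signed. Sufficient.
Dating window: the latest signature is 61 days after the earliest; the limit is 60 days. Outside the window.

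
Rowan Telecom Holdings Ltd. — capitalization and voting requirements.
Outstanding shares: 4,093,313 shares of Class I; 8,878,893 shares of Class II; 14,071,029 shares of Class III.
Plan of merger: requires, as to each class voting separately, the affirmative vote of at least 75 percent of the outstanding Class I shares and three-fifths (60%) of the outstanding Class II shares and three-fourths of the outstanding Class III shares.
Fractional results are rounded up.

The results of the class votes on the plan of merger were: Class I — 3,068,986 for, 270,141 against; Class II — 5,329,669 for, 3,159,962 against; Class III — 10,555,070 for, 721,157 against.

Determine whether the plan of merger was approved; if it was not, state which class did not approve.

Class I: 3/4 of 4093313 = 3069984.75, rounded up to 3069985; 3,069,985 required, 3,068,986 in favor — not approved.
Class II: 3/5 of 8878893 = 5327335.80, rounded up to 5327336; 5,327,336 required, 5,329,669 in favor — approved.
Class III: 3/4 of 14071029 = 10553271.75, rounded up to 10553272; 10,553,272 required, 10,555,070 in favor — approved.

Not approved — the Class I shares did not give the required vote.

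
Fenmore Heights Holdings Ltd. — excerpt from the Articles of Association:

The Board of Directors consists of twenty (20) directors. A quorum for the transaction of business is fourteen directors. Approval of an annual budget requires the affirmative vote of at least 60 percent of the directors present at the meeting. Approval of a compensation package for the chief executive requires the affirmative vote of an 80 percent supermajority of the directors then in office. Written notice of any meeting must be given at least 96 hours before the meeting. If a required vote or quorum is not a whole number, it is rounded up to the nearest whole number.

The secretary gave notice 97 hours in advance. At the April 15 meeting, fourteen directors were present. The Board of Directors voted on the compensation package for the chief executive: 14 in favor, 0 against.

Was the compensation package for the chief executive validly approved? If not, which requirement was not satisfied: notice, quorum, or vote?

Invalid — vote requirement not satisfied.

Notice: 97 hours given; 96 required (97 ≥ 96). Satisfied.
Quorum: 14 present; quorum is 14. Satisfied.
Vote: the compensation package for the chief executive requires four-fifths of the directors then in office (20). 4/5 of 20 = 16, so 16 affirmative votes are needed; 14 voted in favor. Not satisfied.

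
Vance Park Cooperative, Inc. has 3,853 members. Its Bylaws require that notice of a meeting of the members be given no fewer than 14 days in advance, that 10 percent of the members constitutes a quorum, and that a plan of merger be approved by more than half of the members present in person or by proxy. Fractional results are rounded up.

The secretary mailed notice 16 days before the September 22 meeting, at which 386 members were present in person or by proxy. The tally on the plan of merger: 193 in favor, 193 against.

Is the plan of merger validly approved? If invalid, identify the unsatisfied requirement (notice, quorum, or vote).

Notice: 16 days given; 14 required. Satisfied.
Quorum: 10% of 3,853 = 385.30, rounded up to 386; 386 present. Satisfied.
Vote: requires a majority of those present (386); a majority of 386 is 194, so 194 needed; 193 in favor. Not satisfied.

Invalid — vote requirement not satisfied.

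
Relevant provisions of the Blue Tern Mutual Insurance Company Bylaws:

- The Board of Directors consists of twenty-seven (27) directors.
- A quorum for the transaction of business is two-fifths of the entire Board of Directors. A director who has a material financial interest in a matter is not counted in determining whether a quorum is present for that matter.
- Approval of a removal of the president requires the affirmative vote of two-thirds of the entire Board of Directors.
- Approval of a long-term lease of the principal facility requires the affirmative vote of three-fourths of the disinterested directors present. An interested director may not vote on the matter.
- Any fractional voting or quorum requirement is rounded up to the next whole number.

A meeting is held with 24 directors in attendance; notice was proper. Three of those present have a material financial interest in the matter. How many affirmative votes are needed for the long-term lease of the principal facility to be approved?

16

The long-term lease of the principal facility requires three-fourths of the disinterested directors present (24 − 3 = 21).
3/4 of 21 = 15.75, rounded up to 16.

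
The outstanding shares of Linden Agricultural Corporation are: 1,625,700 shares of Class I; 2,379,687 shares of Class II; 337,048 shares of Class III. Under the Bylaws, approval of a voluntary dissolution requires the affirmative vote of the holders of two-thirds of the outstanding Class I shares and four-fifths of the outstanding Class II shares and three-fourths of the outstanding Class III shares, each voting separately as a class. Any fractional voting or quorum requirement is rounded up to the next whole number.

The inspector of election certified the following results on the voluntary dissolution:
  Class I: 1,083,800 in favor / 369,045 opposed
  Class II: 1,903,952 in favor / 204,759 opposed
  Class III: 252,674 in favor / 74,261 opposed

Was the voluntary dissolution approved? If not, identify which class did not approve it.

Not approved — the Class III shares did not give the required vote.

Class I: 2/3 of 1625700 = 1083800; 1,083,800 required, 1,083,800 in favor — approved.
Class II: 4/5 of 2379687 = 1903749.60, rounded up to 1903750; 1,903,750 required, 1,903,952 in favor — approved.
Class III: 3/4 of 337048 = 252786; 252,786 required, 252,674 in favor — not approved.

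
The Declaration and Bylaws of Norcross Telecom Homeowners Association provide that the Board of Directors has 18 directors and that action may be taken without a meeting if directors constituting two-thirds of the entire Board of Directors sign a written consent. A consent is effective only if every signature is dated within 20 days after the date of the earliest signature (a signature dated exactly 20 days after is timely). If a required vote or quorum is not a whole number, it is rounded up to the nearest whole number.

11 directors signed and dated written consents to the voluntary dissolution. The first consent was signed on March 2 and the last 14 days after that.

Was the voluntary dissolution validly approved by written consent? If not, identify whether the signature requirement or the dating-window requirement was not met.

Signatures required: two-thirds of 18 — 2/3 of 18 = 12, so 12 needed; 11 signed. Insufficient.
Dating window: the latest signature is 14 days after the earliest; the limit is 20 days. Within the window.

Not effective — insufficient signatures.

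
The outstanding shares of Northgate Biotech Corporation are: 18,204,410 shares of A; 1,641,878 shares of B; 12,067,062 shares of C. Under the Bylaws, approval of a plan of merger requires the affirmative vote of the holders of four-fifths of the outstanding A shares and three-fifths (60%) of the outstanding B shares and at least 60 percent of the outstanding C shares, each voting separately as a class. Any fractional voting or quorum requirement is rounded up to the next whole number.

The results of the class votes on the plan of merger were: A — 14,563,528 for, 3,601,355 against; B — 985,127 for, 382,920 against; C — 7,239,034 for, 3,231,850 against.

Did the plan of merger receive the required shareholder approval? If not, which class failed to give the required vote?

Not approved — the C shares did not give the required vote.

A: 4/5 of 18204410 = 14563528; 14,563,528 required, 14,563,528 in favor — approved.
B: 3/5 of 1641878 = 985126.80, rounded up to 985127; 985,127 required, 985,127 in favor — approved.
C: 3/5 of 12067062 = 7240237.20, rounded up to 7240238; 7,240,238 required, 7,239,034 in favor — not approved.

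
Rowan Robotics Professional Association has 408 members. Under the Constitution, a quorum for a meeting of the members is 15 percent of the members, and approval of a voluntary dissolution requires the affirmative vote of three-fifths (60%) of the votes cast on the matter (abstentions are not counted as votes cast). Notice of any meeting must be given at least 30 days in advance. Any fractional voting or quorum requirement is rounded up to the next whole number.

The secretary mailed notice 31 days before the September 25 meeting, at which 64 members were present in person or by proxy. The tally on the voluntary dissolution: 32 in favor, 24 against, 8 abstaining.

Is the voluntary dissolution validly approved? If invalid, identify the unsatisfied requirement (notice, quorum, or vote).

Notice: 31 days given; 30 required. Satisfied.
Quorum: 15% of 408 = 61.20, rounded up to 62; 64 present. Satisfied.
Vote: requires three-fifths of the votes cast (64 − 8 abstaining = 56); 3/5 of 56 = 33.60, rounded up to 34, so 34 needed; 32 in favor. Not satisfied.

Invalid — vote requirement not satisfied.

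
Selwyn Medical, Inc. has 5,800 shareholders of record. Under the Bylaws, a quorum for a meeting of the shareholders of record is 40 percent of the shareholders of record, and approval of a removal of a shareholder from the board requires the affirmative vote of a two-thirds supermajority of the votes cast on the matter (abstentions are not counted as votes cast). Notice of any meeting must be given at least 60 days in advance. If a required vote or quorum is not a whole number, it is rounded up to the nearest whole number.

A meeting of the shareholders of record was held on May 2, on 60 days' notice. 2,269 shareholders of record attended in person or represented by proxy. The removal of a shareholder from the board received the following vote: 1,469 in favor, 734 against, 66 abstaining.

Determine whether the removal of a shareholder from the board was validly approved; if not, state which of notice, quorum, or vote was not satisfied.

Notice: 60 days given; 60 required. Satisfied.
Quorum: 40% of 5,800 = 2,320; 2,269 present. Not satisfied.
Vote: requires two-thirds of the votes cast (2,269 − 66 abstaining = 2,203); 2/3 of 2203 = 1468.67, rounded up to 1469, so 1,469 needed; 1,469 in favor. Satisfied.

Invalid — quorum requirement not satisfied.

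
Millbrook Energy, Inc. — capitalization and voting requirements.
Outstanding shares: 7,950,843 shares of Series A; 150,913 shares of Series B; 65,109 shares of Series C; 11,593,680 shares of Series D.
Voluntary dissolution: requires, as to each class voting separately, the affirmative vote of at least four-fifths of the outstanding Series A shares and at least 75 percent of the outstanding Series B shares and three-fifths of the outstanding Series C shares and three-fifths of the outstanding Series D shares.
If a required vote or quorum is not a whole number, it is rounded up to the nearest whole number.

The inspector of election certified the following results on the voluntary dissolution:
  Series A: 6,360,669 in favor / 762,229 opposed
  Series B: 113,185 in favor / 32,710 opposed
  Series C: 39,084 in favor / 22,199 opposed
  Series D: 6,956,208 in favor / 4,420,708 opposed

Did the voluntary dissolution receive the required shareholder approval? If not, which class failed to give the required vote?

Series A: 4/5 of 7950843 = 6360674.40, rounded up to 6360675; 6,360,675 required, 6,360,669 in favor — not approved.
Series B: 3/4 of 150913 = 113184.75, rounded up to 113185; 113,185 required, 113,185 in favor — approved.
Series C: 3/5 of 65109 = 39065.40, rounded up to 39066; 39,066 required, 39,084 in favor — approved.
Series D: 3/5 of 11593680 = 6956208; 6,956,208 required, 6,956,208 in favor — approved.

Not approved — the Series A shares did not give the required vote.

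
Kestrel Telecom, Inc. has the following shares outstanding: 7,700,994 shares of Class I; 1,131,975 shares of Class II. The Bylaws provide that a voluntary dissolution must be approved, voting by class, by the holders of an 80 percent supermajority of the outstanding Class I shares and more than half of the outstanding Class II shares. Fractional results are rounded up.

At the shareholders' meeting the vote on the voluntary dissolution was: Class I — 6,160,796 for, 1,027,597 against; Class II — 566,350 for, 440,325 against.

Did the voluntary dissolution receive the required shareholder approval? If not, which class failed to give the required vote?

Approved — every class gave the required vote.

Class I: 4/5 of 7700994 = 6160795.20, rounded up to 6160796; 6,160,796 required, 6,160,796 in favor — approved.
Class II: a majority of 1131975 is 565988; 565,988 required, 566,350 in favor — approved.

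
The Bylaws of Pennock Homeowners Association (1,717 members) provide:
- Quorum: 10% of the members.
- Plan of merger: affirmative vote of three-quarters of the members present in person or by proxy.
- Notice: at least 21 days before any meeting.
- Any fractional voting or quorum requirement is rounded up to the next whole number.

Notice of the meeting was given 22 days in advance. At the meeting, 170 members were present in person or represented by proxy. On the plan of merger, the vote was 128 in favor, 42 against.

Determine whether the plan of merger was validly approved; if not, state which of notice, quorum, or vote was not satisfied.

Invalid — quorum requirement not satisfied.

Notice: 22 days given; 21 required. Satisfied.
Quorum: 10% of 1,717 = 171.70, rounded up to 172; 170 present. Not satisfied.
Vote: requires three-fourths of those present (170); 3/4 of 170 = 127.50, rounded up to 128, so 128 needed; 128 in favor. Satisfied.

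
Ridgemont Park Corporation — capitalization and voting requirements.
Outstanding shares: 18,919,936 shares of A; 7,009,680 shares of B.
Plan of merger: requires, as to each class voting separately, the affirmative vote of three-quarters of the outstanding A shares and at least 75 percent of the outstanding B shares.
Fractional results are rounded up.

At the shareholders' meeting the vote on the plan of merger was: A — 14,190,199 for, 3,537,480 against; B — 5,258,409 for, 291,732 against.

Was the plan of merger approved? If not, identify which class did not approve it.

Approved — every class gave the required vote.

A: 3/4 of 18919936 = 14189952; 14,189,952 required, 14,190,199 in favor — approved.
B: 3/4 of 7009680 = 5257260; 5,257,260 required, 5,258,409 in favor — approved.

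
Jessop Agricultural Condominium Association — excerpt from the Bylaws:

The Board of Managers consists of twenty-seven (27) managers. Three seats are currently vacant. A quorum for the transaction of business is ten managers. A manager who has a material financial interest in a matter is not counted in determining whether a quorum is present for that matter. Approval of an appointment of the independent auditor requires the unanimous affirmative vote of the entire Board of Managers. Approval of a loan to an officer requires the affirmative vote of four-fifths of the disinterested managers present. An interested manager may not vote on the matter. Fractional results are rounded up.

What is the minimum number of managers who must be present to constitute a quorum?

10

The quorum is fixed at 10.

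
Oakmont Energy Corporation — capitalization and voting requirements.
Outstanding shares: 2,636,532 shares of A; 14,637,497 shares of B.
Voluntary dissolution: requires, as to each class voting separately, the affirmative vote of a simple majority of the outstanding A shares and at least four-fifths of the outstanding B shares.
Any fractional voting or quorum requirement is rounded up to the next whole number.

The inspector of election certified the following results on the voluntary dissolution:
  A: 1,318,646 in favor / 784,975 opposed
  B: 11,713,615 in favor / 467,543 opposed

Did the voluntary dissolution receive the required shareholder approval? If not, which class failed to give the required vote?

A: a majority of 2636532 is 1318267; 1,318,267 required, 1,318,646 in favor — approved.
B: 4/5 of 14637497 = 11709997.60, rounded up to 11709998; 11,709,998 required, 11,713,615 in favor — approved.

Approved — every class gave the required vote.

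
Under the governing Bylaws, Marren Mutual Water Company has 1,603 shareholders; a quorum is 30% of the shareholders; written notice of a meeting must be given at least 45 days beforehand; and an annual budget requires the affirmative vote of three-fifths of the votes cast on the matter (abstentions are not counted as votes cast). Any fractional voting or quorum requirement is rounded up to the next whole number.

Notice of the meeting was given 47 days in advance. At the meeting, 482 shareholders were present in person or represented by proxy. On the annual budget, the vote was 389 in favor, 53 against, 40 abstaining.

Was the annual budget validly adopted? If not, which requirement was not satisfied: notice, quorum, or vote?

Valid — all requirements satisfied.

Notice: 47 days given; 45 required. Satisfied.
Quorum: 30% of 1,603 = 480.90, rounded up to 481; 482 present. Satisfied.
Vote: requires three-fifths of the votes cast (482 − 40 abstaining = 442); 3/5 of 442 = 265.20, rounded up to 266, so 266 needed; 389 in favor. Satisfied.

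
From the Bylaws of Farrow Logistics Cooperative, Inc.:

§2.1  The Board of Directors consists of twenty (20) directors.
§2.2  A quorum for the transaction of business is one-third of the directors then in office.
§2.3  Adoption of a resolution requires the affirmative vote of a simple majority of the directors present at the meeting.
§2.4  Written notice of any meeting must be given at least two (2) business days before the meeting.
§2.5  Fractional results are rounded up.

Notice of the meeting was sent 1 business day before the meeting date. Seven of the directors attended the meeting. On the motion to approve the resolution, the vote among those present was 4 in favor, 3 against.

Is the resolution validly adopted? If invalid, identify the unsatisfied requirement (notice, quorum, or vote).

Notice: 1 business day given; 2 required (1 < 2). Not satisfied.
Quorum: 7 present; quorum is 7. Satisfied.
Vote: the resolution requires a majority of the directors present (7). A majority of 7 is 4, so 4 affirmative votes are needed; 4 voted in favor. Satisfied.

Invalid — notice requirement not satisfied.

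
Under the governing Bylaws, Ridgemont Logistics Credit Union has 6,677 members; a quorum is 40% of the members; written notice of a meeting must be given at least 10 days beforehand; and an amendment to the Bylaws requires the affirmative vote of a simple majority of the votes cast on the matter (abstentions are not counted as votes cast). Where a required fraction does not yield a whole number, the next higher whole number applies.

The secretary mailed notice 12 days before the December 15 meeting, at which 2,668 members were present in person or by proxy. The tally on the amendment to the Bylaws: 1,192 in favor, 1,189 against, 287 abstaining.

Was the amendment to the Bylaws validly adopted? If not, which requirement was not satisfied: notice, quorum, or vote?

Notice: 12 days given; 10 required. Satisfied.
Quorum: 40% of 6,677 = 2,670.80, rounded up to 2,671; 2,668 present. Not satisfied.
Vote: requires a majority of the votes cast (2,668 − 287 abstaining = 2,381); a majority of 2381 is 1191, so 1,191 needed; 1,192 in favor. Satisfied.

Invalid — quorum requirement not satisfied.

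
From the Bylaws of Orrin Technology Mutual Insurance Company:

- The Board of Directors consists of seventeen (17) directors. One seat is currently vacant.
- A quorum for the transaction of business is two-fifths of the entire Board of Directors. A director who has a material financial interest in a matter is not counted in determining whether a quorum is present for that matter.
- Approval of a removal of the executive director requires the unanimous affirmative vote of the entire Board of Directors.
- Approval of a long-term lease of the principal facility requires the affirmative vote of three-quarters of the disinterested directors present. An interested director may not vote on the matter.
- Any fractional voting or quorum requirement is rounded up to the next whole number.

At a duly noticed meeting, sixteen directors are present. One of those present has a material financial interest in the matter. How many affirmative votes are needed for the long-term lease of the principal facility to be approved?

The long-term lease of the principal facility requires three-fourths of the disinterested directors present (16 − 1 = 15).
3/4 of 15 = 11.25, rounded up to 12.

12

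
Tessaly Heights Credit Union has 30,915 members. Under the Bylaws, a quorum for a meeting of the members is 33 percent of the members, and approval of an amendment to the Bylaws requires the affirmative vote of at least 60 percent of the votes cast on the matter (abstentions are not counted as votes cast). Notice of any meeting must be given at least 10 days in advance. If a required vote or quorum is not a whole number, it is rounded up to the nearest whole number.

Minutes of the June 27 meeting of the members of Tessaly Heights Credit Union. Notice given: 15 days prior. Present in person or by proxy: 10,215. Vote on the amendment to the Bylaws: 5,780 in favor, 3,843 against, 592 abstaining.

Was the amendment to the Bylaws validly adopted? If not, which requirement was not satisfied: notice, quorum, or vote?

Valid — all requirements satisfied.

Notice: 15 days given; 10 required. Satisfied.
Quorum: 33% of 30,915 = 10,201.95, rounded up to 10,202; 10,215 present. Satisfied.
Vote: requires three-fifths of the votes cast (10,215 − 592 abstaining = 9,623); 3/5 of 9623 = 5773.80, rounded up to 5774, so 5,774 needed; 5,780 in favor. Satisfied.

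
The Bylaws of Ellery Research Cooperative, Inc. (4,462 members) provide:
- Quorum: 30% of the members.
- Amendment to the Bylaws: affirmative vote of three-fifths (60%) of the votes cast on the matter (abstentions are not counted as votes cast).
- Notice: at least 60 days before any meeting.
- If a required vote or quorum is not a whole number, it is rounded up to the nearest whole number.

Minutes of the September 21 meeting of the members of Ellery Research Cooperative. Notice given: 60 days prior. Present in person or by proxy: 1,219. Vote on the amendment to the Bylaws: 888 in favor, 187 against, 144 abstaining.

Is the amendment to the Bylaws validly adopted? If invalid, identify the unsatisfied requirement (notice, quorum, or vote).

Invalid — quorum requirement not satisfied.

Notice: 60 days given; 60 required. Satisfied.
Quorum: 30% of 4,462 = 1,338.60, rounded up to 1,339; 1,219 present. Not satisfied.
Vote: requires three-fifths of the votes cast (1,219 − 144 abstaining = 1,075); 3/5 of 1075 = 645, so 645 needed; 888 in favor. Satisfied.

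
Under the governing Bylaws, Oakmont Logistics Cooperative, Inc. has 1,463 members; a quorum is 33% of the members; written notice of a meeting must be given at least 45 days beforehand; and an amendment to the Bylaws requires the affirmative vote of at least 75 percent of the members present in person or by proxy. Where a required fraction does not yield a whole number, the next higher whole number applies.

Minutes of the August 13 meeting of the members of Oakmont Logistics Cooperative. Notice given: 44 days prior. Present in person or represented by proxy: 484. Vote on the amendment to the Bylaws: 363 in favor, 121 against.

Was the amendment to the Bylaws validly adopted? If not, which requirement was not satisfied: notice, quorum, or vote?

Invalid — notice requirement not satisfied.

Notice: 44 days given; 45 required. Not satisfied.
Quorum: 33% of 1,463 = 482.79, rounded up to 483; 484 present. Satisfied.
Vote: requires three-fourths of those present (484); 3/4 of 484 = 363, so 363 needed; 363 in favor. Satisfied.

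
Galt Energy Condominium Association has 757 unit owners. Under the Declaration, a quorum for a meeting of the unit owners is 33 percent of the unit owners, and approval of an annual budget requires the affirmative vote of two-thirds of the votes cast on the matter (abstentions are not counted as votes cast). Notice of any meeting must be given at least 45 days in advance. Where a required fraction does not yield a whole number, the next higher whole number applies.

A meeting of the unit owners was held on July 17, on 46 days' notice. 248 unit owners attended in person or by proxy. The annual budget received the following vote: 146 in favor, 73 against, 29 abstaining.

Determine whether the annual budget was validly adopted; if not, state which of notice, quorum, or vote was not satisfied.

Invalid — quorum requirement not satisfied.

Notice: 46 days given; 45 required. Satisfied.
Quorum: 33% of 757 = 249.81, rounded up to 250; 248 present. Not satisfied.
Vote: requires two-thirds of the votes cast (248 − 29 abstaining = 219); 2/3 of 219 = 146, so 146 needed; 146 in favor. Satisfied.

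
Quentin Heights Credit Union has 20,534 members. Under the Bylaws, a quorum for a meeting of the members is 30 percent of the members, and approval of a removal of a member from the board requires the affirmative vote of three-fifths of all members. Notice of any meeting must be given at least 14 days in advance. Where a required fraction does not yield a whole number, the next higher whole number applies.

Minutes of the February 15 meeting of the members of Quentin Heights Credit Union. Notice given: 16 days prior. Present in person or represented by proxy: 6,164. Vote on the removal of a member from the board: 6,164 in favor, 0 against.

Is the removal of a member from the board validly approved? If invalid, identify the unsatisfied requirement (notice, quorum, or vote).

Invalid — vote requirement not satisfied.

Notice: 16 days given; 14 required. Satisfied.
Quorum: 30% of 20,534 = 6,160.20, rounded up to 6,161; 6,164 present. Satisfied.
Vote: requires three-fifths of all members (20,534); 3/5 of 20534 = 12320.40, rounded up to 12321, so 12,321 needed; 6,164 in favor. Not satisfied.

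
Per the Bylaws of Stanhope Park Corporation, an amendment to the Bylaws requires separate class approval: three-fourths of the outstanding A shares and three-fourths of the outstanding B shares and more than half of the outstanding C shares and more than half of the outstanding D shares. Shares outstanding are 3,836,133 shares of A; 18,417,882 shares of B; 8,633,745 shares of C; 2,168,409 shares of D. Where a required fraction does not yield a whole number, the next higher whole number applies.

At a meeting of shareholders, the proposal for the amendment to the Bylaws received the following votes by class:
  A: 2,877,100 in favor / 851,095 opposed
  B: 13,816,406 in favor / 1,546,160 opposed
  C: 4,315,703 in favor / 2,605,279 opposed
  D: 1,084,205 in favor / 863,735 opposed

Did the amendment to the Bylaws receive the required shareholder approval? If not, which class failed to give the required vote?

A: 3/4 of 3836133 = 2877099.75, rounded up to 2877100; 2,877,100 required, 2,877,100 in favor — approved.
B: 3/4 of 18417882 = 13813411.50, rounded up to 13813412; 13,813,412 required, 13,816,406 in favor — approved.
C: a majority of 8633745 is 4316873; 4,316,873 required, 4,315,703 in favor — not approved.
D: a majority of 2168409 is 1084205; 1,084,205 required, 1,084,205 in favor — approved.

Not approved — the C shares did not give the required vote.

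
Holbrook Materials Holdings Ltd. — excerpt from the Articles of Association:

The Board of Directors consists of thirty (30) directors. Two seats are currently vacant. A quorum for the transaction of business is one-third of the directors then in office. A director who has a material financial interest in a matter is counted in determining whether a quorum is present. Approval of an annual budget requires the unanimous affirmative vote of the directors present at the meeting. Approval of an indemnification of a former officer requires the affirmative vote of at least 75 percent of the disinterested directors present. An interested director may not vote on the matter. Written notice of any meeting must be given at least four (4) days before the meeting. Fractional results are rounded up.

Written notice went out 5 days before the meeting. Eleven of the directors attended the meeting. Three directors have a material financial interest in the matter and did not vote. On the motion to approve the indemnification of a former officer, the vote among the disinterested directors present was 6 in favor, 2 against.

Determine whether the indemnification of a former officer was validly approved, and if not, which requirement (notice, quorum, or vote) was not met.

Notice: 5 days given; 4 required (5 ≥ 4). Satisfied.
Quorum: 11 present (interested directors count toward quorum); quorum is 10. Satisfied.
Vote: the indemnification of a former officer requires three-fourths of the disinterested directors present (11 − 3 = 8). 3/4 of 8 = 6, so 6 affirmative votes are needed; 6 voted in favor. Satisfied.

Valid — all requirements satisfied.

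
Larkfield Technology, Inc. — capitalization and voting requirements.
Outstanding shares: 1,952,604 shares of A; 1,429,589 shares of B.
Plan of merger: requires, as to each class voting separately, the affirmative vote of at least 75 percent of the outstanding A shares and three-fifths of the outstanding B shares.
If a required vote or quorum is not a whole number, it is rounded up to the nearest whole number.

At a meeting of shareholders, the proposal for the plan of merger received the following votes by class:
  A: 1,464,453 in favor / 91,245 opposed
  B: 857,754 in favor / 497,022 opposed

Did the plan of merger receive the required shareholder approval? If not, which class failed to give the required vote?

A: 3/4 of 1952604 = 1464453; 1,464,453 required, 1,464,453 in favor — approved.
B: 3/5 of 1429589 = 857753.40, rounded up to 857754; 857,754 required, 857,754 in favor — approved.

Approved — every class gave the required vote.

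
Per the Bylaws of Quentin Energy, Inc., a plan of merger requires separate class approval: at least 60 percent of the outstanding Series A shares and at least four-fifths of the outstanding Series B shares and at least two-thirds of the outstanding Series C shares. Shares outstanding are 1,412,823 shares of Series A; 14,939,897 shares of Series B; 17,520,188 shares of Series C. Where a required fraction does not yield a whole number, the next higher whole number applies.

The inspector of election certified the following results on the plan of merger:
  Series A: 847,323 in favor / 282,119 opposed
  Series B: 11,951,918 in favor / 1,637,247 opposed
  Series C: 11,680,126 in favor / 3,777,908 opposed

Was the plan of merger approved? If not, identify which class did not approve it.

Not approved — the Series A shares did not give the required vote.

Series A: 3/5 of 1412823 = 847693.80, rounded up to 847694; 847,694 required, 847,323 in favor — not approved.
Series B: 4/5 of 14939897 = 11951917.60, rounded up to 11951918; 11,951,918 required, 11,951,918 in favor — approved.
Series C: 2/3 of 17520188 = 11680125.33, rounded up to 11680126; 11,680,126 required, 11,680,126 in favor — approved.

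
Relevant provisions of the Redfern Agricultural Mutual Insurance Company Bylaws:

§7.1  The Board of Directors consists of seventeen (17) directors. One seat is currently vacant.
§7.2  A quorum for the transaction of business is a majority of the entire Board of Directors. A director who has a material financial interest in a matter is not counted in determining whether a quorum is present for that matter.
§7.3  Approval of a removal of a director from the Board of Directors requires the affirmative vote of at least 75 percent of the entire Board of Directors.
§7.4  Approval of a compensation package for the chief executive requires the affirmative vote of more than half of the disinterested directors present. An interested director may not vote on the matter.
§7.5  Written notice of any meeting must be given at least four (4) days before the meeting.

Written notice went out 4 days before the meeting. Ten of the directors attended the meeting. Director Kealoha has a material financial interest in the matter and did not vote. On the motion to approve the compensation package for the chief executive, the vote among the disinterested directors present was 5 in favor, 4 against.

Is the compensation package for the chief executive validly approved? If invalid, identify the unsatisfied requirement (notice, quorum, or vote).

Notice: 4 days given; 4 required (4 ≥ 4). Satisfied.
Quorum: 10 present, but the 1 interested director does not count, leaving 9. Quorum is 9. Satisfied.
Vote: the compensation package for the chief executive requires a majority of the disinterested directors present (10 − 1 = 9). A majority of 9 is 5, so 5 affirmative votes are needed; 5 voted in favor. Satisfied.

Valid — all requirements satisfied.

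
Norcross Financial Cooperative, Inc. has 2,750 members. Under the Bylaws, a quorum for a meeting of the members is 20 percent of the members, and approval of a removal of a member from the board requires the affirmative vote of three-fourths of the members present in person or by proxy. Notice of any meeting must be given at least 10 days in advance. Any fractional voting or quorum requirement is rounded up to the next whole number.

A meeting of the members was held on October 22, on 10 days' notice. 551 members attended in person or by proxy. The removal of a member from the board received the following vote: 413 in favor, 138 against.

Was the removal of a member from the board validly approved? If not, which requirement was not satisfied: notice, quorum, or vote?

Notice: 10 days given; 10 required. Satisfied.
Quorum: 20% of 2,750 = 550; 551 present. Satisfied.
Vote: requires three-fourths of those present (551); 3/4 of 551 = 413.25, rounded up to 414, so 414 needed; 413 in favor. Not satisfied.

Invalid — vote requirement not satisfied.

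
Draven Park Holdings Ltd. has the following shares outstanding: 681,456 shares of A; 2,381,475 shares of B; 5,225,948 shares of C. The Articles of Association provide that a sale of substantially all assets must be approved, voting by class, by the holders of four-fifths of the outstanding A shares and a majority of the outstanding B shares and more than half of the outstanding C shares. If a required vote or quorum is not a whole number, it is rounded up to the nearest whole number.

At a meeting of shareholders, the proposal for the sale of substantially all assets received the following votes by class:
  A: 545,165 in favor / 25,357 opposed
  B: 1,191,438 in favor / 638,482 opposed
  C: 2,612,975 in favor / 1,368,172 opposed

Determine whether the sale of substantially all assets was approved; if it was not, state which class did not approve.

A: 4/5 of 681456 = 545164.80, rounded up to 545165; 545,165 required, 545,165 in favor — approved.
B: a majority of 2381475 is 1190738; 1,190,738 required, 1,191,438 in favor — approved.
C: a majority of 5225948 is 2612975; 2,612,975 required, 2,612,975 in favor — approved.

Approved — every class gave the required vote.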